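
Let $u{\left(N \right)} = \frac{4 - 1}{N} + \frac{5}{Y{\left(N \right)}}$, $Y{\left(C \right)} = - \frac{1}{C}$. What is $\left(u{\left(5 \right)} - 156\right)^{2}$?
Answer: $\frac{813604}{25} \approx 32544.0$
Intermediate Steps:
$u{\left(N \right)} = - 5 N + \frac{3}{N}$ ($u{\left(N \right)} = \frac{4 - 1}{N} + \frac{5}{\left(-1\right) \frac{1}{N}} = \frac{4 - 1}{N} + 5 \left(- N\right) = \frac{3}{N} - 5 N = - 5 N + \frac{3}{N}$)
$\left(u{\left(5 \right)} - 156\right)^{2} = \left(\left(\left(-5\right) 5 + \frac{3}{5}\right) - 156\right)^{2} = \left(\left(-25 + 3 \cdot \frac{1}{5}\right) - 156\right)^{2} = \left(\left(-25 + \frac{3}{5}\right) - 156\right)^{2} = \left(- \frac{122}{5} - 156\right)^{2} = \left(- \frac{902}{5}\right)^{2} = \frac{813604}{25}$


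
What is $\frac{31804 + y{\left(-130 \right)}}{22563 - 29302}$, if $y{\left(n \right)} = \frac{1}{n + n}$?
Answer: $- \frac{8269039}{1752140} \approx -4.7194$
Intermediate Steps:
$y{\left(n \right)} = \frac{1}{2 n}$
$\frac{31804 + y{\left(-130 \right)}}{22563 - 29302} = \frac{31804 + \frac{1}{2 \left(-130\right)}}{22563 - 29302} = \frac{31804 + \frac{1}{2} \left(- \frac{1}{130}\right)}{22563 - 29302} = \frac{31804 - \frac{1}{260}}{-6739} = \frac{8269039}{260} \left(- \frac{1}{6739}\right) = - \frac{8269039}{1752140}$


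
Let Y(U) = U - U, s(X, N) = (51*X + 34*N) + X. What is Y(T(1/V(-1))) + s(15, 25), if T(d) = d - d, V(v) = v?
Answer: 1630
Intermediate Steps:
T(d) = 0
s(X, N) = 34*N + 52*X (s(X, N) = (34*N + 51*X) + X = 34*N + 52*X)
Y(U) = 0
Y(T(1/V(-1))) + s(15, 25) = 0 + (34*25 + 52*15) = 0 + (850 + 780) = 0 + 1630 = 1630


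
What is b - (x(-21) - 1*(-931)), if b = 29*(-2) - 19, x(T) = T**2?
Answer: -1449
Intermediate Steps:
b = -77 (b = -58 - 19 = -77)
b - (x(-21) - 1*(-931)) = -77 - ((-21)**2 - 1*(-931)) = -77 - (441 + 931) = -77 - 1*1372 = -77 - 1372 = -1449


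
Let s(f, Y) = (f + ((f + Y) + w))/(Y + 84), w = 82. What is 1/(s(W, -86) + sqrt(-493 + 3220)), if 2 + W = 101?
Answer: -97/6682 - 3*sqrt(303)/6682 ≈ -0.022332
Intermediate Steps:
W = 99 (W = -2 + 101 = 99)
s(f, Y) = (82 + Y + 2*f)/(84 + Y) (s(f, Y) = (f + ((f + Y) + 82))/(Y + 84) = (f + ((Y + f) + 82))/(84 + Y) = (f + (82 + Y + f))/(84 + Y) = (82 + Y + 2*f)/(84 + Y))
1/(s(W, -86) + sqrt(-493 + 3220)) = 1/((82 - 86 + 2*99)/(84 - 86) + sqrt(-493 + 3220)) = 1/((82 - 86 + 198)/(-2) + sqrt(2727)) = 1/(-1/2*194 + 3*sqrt(303)) = 1/(-97 + 3*sqrt(303))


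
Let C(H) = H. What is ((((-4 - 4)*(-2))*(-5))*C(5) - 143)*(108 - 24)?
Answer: -45612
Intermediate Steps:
((((-4 - 4)*(-2))*(-5))*C(5) - 143)*(108 - 24) = ((((-4 - 4)*(-2))*(-5))*5 - 143)*(108 - 24) = ((-8*(-2)*(-5))*5 - 143)*84 = ((16*(-5))*5 - 143)*84 = (-80*5 - 143)*84 = (-400 - 143)*84 = -543*84 = -45612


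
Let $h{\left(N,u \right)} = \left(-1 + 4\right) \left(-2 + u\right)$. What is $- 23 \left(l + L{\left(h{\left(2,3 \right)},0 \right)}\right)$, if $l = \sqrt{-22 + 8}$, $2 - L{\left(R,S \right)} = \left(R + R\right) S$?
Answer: $-46 - 23 i \sqrt{14} \approx -46.0 - 86.058 i$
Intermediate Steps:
$h{\left(N,u \right)} = -6 + 3 u$ ($h{\left(N,u \right)} = 3 \left(-2 + u\right) = -6 + 3 u$)
$L{\left(R,S \right)} = 2 - 2 R S$ ($L{\left(R,S \right)} = 2 - \left(R + R\right) S = 2 - 2 R S$)
$l = i \sqrt{14}$ ($l = \sqrt{-14} = i \sqrt{14} \approx 3.7417 i$)
$- 23 \left(l + L{\left(h{\left(2,3 \right)},0 \right)}\right) = - 23 \left(i \sqrt{14} + \left(2 - 2 \left(-6 + 3 \cdot 3\right) 0\right)\right) = - 23 \left(i \sqrt{14} + \left(2 - 2 \left(-6 + 9\right) 0\right)\right) = - 23 \left(i \sqrt{14} + \left(2 - 6 \cdot 0\right)\right) = - 23 \left(i \sqrt{14} + \left(2 + 0\right)\right) = - 23 \left(i \sqrt{14} + 2\right) = - 23 \left(2 + i \sqrt{14}\right) = -46 - 23 i \sqrt{14}$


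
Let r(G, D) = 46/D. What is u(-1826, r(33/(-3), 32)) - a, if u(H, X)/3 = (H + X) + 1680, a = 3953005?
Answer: -63255019/16 ≈ -3.9534e+6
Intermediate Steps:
u(H, X) = 5040 + 3*H + 3*X (u(H, X) = 3*((H + X) + 1680) = 3*(1680 + H + X) = 5040 + 3*H + 3*X)
u(-1826, r(33/(-3), 32)) - a = (5040 + 3*(-1826) + 3*(46/32)) - 1*3953005 = (5040 - 5478 + 3*(46*(1/32))) - 3953005 = (5040 - 5478 + 3*(23/16)) - 3953005 = (5040 - 5478 + 69/16) - 3953005 = -6939/16 - 3953005 = -63255019/16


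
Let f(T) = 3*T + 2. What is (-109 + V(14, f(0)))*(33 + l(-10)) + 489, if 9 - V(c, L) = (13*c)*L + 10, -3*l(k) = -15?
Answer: -17523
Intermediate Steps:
f(T) = 2 + 3*T
l(k) = 5 (l(k) = -⅓*(-15) = 5)
V(c, L) = -1 - 13*L*c (V(c, L) = 9 - ((13*c)*L + 10) = 9 - (13*L*c + 10) = 9 - (10 + 13*L*c) = 9 + (-10 - 13*L*c) = -1 - 13*L*c)
(-109 + V(14, f(0)))*(33 + l(-10)) + 489 = (-109 + (-1 - 13*(2 + 3*0)*14))*(33 + 5) + 489 = (-109 + (-1 - 13*(2 + 0)*14))*38 + 489 = (-109 + (-1 - 13*2*14))*38 + 489 = (-109 + (-1 - 364))*38 + 489 = (-109 - 365)*38 + 489 = -474*38 + 489 = -18012 + 489 = -17523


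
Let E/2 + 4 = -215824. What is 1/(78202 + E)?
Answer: -1/353454 ≈ -2.8292e-6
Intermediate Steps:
E = -431656 (E = -8 + 2*(-215824) = -8 - 431648 = -431656)
1/(78202 + E) = 1/(78202 - 431656) = 1/(-353454) = -1/353454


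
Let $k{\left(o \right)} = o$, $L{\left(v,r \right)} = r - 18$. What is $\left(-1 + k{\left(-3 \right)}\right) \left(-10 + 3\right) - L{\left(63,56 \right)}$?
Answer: $-10$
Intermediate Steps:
$L{\left(v,r \right)} = -18 + r$
$\left(-1 + k{\left(-3 \right)}\right) \left(-10 + 3\right) - L{\left(63,56 \right)} = \left(-1 - 3\right) \left(-10 + 3\right) - \left(-18 + 56\right) = \left(-4\right) \left(-7\right) - 38 = 28 - 38 = -10$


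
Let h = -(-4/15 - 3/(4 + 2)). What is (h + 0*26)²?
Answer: 529/900 ≈ 0.58778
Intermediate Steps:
h = 23/30 (h = -(-4*1/15 - 3/6) = -(-4/15 - 3*⅙) = -(-4/15 - ½) = -1*(-23/30) = 23/30 ≈ 0.76667)
(h + 0*26)² = (23/30 + 0*26)² = (23/30 + 0)² = (23/30)² = 529/900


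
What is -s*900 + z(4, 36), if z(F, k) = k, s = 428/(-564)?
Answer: 33792/47 ≈ 718.98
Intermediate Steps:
s = -107/141 (s = 428*(-1/564) = -107/141 ≈ -0.75887)
-s*900 + z(4, 36) = -1*(-107/141)*900 + 36 = (107/141)*900 + 36 = 32100/47 + 36 = 33792/47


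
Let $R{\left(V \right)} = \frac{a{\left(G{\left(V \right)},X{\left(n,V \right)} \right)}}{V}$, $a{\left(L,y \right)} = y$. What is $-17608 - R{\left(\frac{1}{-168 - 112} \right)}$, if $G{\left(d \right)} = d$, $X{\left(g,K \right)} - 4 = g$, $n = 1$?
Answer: $-16208$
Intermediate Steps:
$X{\left(g,K \right)} = 4 + g$
$R{\left(V \right)} = \frac{5}{V}$ ($R{\left(V \right)} = \frac{4 + 1}{V} = \frac{5}{V}$)
$-17608 - R{\left(\frac{1}{-168 - 112} \right)} = -17608 - \frac{5}{\frac{1}{-168 - 112}} = -17608 - \frac{5}{\frac{1}{-280}} = -17608 - \frac{5}{- \frac{1}{280}} = -17608 - 5 \left(-280\right) = -17608 - -1400 = -17608 + 1400 = -16208$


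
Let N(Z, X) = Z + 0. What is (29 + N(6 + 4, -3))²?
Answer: 1521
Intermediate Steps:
N(Z, X) = Z
(29 + N(6 + 4, -3))² = (29 + (6 + 4))² = (29 + 10)² = 39² = 1521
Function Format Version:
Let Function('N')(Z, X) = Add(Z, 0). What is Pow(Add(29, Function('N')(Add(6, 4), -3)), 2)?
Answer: 1521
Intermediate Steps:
Function('N')(Z, X) = Z
Pow(Add(29, Function('N')(Add(6, 4), -3)), 2) = Pow(Add(29, Add(6, 4)), 2) = Pow(Add(29, 10), 2) = Pow(39, 2) = 1521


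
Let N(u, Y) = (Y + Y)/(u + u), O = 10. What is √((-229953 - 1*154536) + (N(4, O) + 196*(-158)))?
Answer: I*√1661818/2 ≈ 644.56*I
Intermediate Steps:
N(u, Y) = Y/u (N(u, Y) = (2*Y)/((2*u)) = (2*Y)*(1/(2*u)) = Y/u)
√((-229953 - 1*154536) + (N(4, O) + 196*(-158))) = √((-229953 - 1*154536) + (10/4 + 196*(-158))) = √((-229953 - 154536) + (10*(¼) - 30968)) = √(-384489 + (5/2 - 30968)) = √(-384489 - 61931/2) = √(-830909/2) = I*√1661818/2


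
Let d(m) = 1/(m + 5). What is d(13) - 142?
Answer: -2555/18 ≈ -141.94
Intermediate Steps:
d(m) = 1/(5 + m)
d(13) - 142 = 1/(5 + 13) - 142 = 1/18 - 142 = -2555/18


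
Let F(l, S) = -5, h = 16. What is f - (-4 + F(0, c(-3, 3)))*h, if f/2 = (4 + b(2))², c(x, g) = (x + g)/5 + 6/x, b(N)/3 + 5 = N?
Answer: 194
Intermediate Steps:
b(N) = -15 + 3*N
c(x, g) = 6/x + g/5 + x/5 (c(x, g) = (g + x)*(⅕) + 6/x = (g/5 + x/5) + 6/x = 6/x + g/5 + x/5)
f = 50 (f = 2*(4 + (-15 + 3*2))² = 2*(4 + (-15 + 6))² = 2*(4 - 9)² = 2*(-5)² = 2*25 = 50)
f - (-4 + F(0, c(-3, 3)))*h = 50 - (-4 - 5)*16 = 50 - (-9)*16 = 50 - 1*(-144) = 50 + 144 = 194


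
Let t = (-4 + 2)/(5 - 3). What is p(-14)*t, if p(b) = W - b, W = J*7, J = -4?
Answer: 14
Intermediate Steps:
W = -28 (W = -4*7 = -28)
p(b) = -28 - b
t = -1 (t = -2/2 = -2*½ = -1)
p(-14)*t = (-28 - 1*(-14))*(-1) = (-28 + 14)*(-1) = -14*(-1) = 14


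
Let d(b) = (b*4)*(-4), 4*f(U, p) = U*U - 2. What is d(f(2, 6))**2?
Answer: 64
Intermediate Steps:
f(U, p) = -1/2 + U**2/4 (f(U, p) = (U*U - 2)/4 = (U**2 - 2)/4 = (-2 + U**2)/4 = -1/2 + U**2/4)
d(b) = -16*b (d(b) = (4*b)*(-4) = -16*b)
d(f(2, 6))**2 = (-16*(-1/2 + (1/4)*2**2))**2 = (-16*(-1/2 + (1/4)*4))**2 = (-16*(-1/2 + 1))**2 = (-16*1/2)**2 = (-8)**2 = 64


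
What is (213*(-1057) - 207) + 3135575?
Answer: 2910227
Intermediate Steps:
(213*(-1057) - 207) + 3135575 = (-225141 - 207) + 3135575 = -225348 + 3135575 = 2910227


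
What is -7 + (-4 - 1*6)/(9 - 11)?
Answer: -2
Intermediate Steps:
-7 + (-4 - 1*6)/(9 - 11) = -7 + (-4 - 6)/(-2) = -7 - 1/2*(-10) = -7 + 5 = -2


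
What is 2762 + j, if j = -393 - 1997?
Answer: 372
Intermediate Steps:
j = -2390
2762 + j = 2762 - 2390 = 372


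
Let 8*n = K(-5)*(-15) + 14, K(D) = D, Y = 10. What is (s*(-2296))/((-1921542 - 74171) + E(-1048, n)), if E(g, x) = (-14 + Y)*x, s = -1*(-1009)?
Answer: 4633328/3991515 ≈ 1.1608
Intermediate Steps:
s = 1009
n = 89/8 (n = (-5*(-15) + 14)/8 = (75 + 14)/8 = (1/8)*89 = 89/8 ≈ 11.125)
E(g, x) = -4*x (E(g, x) = (-14 + 10)*x = -4*x)
(s*(-2296))/((-1921542 - 74171) + E(-1048, n)) = (1009*(-2296))/((-1921542 - 74171) - 4*89/8) = -2316664/(-1995713 - 89/2) = -2316664/(-3991515/2) = -2316664*(-2/3991515) = 4633328/3991515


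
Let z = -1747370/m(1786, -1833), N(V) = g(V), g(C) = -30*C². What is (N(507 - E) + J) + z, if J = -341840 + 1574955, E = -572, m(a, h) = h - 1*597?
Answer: -8187495208/243 ≈ -3.3693e+7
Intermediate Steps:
m(a, h) = -597 + h (m(a, h) = h - 597 = -597 + h)
N(V) = -30*V²
J = 1233115
z = 174737/243 (z = -1747370/(-597 - 1833) = -1747370/(-2430) = -1747370*(-1/2430) = 174737/243 ≈ 719.08)
(N(507 - E) + J) + z = (-30*(507 - 1*(-572))² + 1233115) + 174737/243 = (-30*(507 + 572)² + 1233115) + 174737/243 = (-30*1079² + 1233115) + 174737/243 = (-30*1164241 + 1233115) + 174737/243 = (-34927230 + 1233115) + 174737/243 = -33694115 + 174737/243 = -8187495208/243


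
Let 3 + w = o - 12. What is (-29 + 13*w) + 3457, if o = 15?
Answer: 3428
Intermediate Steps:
w = 0 (w = -3 + (15 - 12) = -3 + 3 = 0)
(-29 + 13*w) + 3457 = (-29 + 13*0) + 3457 = (-29 + 0) + 3457 = -29 + 3457 = 3428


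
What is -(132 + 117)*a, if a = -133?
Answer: 33117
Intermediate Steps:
-(132 + 117)*a = -(132 + 117)*(-133) = -249*(-133) = -1*(-33117) = 33117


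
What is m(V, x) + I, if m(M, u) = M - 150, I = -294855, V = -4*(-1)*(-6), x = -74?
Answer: -295029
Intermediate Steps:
V = -24 (V = 4*(-6) = -24)
m(M, u) = -150 + M
m(V, x) + I = (-150 - 24) - 294855 = -174 - 294855 = -295029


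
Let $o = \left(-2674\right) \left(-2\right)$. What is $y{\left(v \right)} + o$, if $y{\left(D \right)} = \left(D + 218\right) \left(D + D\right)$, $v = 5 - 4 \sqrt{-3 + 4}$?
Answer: $5786$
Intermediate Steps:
$o = 5348$
$v = 1$ ($v = 5 - 4 \sqrt{1} = 5 - 4 = 1$)
$y{\left(D \right)} = 2 D \left(218 + D\right)$ ($y{\left(D \right)} = \left(218 + D\right) 2 D = 2 D \left(218 + D\right)$)
$y{\left(v \right)} + o = 2 \cdot 1 \left(218 + 1\right) + 5348 = 2 \cdot 1 \cdot 219 + 5348 = 438 + 5348 = 5786$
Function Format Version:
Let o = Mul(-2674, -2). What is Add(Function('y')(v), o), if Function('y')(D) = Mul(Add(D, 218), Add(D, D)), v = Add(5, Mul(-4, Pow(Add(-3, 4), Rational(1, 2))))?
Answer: 5786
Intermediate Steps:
o = 5348
v = 1 (v = Add(5, Mul(-4, Pow(1, Rational(1, 2)))) = Add(5, Mul(-4, 1)) = Add(5, -4) = 1)
Function('y')(D) = Mul(2, D, Add(218, D)) (Function('y')(D) = Mul(Add(218, D), Mul(2, D)) = Mul(2, D, Add(218, D)))
Add(Function('y')(v), o) = Add(Mul(2, 1, Add(218, 1)), 5348) = Add(Mul(2, 1, 219), 5348) = Add(438, 5348) = 5786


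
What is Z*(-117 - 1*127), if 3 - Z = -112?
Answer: -28060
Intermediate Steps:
Z = 115 (Z = 3 - 1*(-112) = 3 + 112 = 115)
Z*(-117 - 1*127) = 115*(-117 - 1*127) = 115*(-117 - 127) = 115*(-244) = -28060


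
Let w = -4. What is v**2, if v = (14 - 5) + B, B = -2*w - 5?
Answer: 144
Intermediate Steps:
B = 3 (B = -2*(-4) - 5 = 8 - 5 = 3)
v = 12 (v = (14 - 5) + 3 = 9 + 3 = 12)
v**2 = 12**2 = 144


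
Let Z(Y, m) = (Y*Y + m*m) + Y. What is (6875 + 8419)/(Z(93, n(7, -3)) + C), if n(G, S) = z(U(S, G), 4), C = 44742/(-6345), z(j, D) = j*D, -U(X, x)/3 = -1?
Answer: 16173405/9389488 ≈ 1.7225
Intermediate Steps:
U(X, x) = 3 (U(X, x) = -3*(-1) = 3)
z(j, D) = D*j
C = -14914/2115 (C = 44742*(-1/6345) = -14914/2115 ≈ -7.0515)
n(G, S) = 12 (n(G, S) = 4*3 = 12)
Z(Y, m) = Y + Y**2 + m**2 (Z(Y, m) = (Y**2 + m**2) + Y = Y + Y**2 + m**2)
(6875 + 8419)/(Z(93, n(7, -3)) + C) = (6875 + 8419)/((93 + 93**2 + 12**2) - 14914/2115) = 15294/((93 + 8649 + 144) - 14914/2115) = 15294/(8886 - 14914/2115) = 15294/(18778976/2115) = 15294*(2115/18778976) = 16173405/9389488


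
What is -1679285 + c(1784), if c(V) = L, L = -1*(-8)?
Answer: -1679277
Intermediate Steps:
L = 8
c(V) = 8
-1679285 + c(1784) = -1679285 + 8 = -1679277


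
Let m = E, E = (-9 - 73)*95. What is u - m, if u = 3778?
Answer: 11568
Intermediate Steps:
E = -7790 (E = -82*95 = -7790)
m = -7790
u - m = 3778 - 1*(-7790) = 3778 + 7790 = 11568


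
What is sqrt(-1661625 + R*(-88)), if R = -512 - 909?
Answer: I*sqrt(1536577) ≈ 1239.6*I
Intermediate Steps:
R = -1421
sqrt(-1661625 + R*(-88)) = sqrt(-1661625 - 1421*(-88)) = sqrt(-1661625 + 125048) = sqrt(-1536577) = I*sqrt(1536577)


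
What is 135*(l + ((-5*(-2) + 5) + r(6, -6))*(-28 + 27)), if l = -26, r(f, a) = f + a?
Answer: -5535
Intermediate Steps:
r(f, a) = a + f
135*(l + ((-5*(-2) + 5) + r(6, -6))*(-28 + 27)) = 135*(-26 + ((-5*(-2) + 5) + (-6 + 6))*(-28 + 27)) = 135*(-26 + ((10 + 5) + 0)*(-1)) = 135*(-26 + (15 + 0)*(-1)) = 135*(-26 + 15*(-1)) = 135*(-26 - 15) = 135*(-41) = -5535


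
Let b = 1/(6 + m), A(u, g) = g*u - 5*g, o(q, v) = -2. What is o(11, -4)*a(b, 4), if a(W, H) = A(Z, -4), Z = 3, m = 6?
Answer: -16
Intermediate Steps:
A(u, g) = -5*g + g*u
b = 1/12 (b = 1/(6 + 6) = 1/12 ≈ 0.083333)
a(W, H) = 8 (a(W, H) = -4*(-5 + 3) = -4*(-2) = 8)
o(11, -4)*a(b, 4) = -2*8 = -16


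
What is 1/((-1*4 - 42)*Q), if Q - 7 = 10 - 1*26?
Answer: 1/414 ≈ 0.0024155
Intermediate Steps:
Q = -9 (Q = 7 + (10 - 1*26) = 7 + (10 - 26) = 7 - 16 = -9)
1/((-1*4 - 42)*Q) = 1/((-1*4 - 42)*(-9)) = 1/((-4 - 42)*(-9)) = 1/(-46*(-9)) = 1/414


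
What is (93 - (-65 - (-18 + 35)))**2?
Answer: 30625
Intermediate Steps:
(93 - (-65 - (-18 + 35)))**2 = (93 - (-65 - 1*17))**2 = (93 - (-65 - 17))**2 = (93 - 1*(-82))**2 = (93 + 82)**2 = 175**2 = 30625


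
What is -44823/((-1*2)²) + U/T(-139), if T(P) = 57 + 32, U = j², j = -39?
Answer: -3983163/356 ≈ -11189.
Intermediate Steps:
U = 1521 (U = (-39)² = 1521)
T(P) = 89
-44823/((-1*2)²) + U/T(-139) = -44823/((-1*2)²) + 1521/89 = -44823/((-2)²) + 1521*(1/89) = -44823/4 + 1521/89 = -3983163/356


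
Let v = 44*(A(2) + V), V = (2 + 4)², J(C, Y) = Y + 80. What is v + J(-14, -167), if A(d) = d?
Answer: 1585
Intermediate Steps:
J(C, Y) = 80 + Y
V = 36 (V = 6² = 36)
v = 1672 (v = 44*(2 + 36) = 44*38 = 1672)
v + J(-14, -167) = 1672 + (80 - 167) = 1672 - 87 = 1585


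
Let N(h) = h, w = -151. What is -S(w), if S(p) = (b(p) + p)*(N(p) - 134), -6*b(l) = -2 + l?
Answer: -71535/2 ≈ -35768.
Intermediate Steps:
b(l) = ⅓ - l/6 (b(l) = -(-2 + l)/6 = ⅓ - l/6)
S(p) = (-134 + p)*(⅓ + 5*p/6) (S(p) = ((⅓ - p/6) + p)*(p - 134) = (⅓ + 5*p/6)*(-134 + p) = (-134 + p)*(⅓ + 5*p/6))
-S(w) = -(-134/3 - 334/3*(-151) + (⅚)*(-151)²) = -(-134/3 + 50434/3 + (⅚)*22801) = -(-134/3 + 50434/3 + 114005/6) = -1*71535/2 = -71535/2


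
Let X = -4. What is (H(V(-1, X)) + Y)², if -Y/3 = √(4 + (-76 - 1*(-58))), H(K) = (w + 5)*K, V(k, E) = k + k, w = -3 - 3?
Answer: (2 - 3*I*√14)² ≈ -122.0 - 44.9*I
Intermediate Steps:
w = -6
V(k, E) = 2*k
H(K) = -K (H(K) = (-6 + 5)*K = -K)
Y = -3*I*√14 (Y = -3*√(4 + (-76 - 1*(-58))) = -3*√(4 + (-76 + 58)) = -3*√(4 - 18) = -3*I*√14 ≈ -11.225*I)
(H(V(-1, X)) + Y)² = (-2*(-1) - 3*I*√14)² = (-1*(-2) - 3*I*√14)² = (2 - 3*I*√14)²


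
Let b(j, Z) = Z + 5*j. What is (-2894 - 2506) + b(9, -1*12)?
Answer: -5367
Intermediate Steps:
(-2894 - 2506) + b(9, -1*12) = (-2894 - 2506) + (-1*12 + 5*9) = -5400 + (-12 + 45) = -5400 + 33 = -5367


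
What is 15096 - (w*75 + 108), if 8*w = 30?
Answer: 58827/4 ≈ 14707.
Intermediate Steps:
w = 15/4 (w = (1/8)*30 = 15/4 ≈ 3.7500)
15096 - (w*75 + 108) = 15096 - ((15/4)*75 + 108) = 15096 - (1125/4 + 108) = 15096 - 1*1557/4 = 15096 - 1557/4 = 58827/4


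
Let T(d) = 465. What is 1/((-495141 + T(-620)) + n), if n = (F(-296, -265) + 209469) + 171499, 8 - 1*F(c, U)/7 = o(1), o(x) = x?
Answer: -1/113659 ≈ -8.7982e-6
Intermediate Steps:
F(c, U) = 49 (F(c, U) = 56 - 7*1 = 56 - 7 = 49)
n = 381017 (n = (49 + 209469) + 171499 = 209518 + 171499 = 381017)
1/((-495141 + T(-620)) + n) = 1/((-495141 + 465) + 381017) = 1/(-494676 + 381017) = 1/(-113659) = -1/113659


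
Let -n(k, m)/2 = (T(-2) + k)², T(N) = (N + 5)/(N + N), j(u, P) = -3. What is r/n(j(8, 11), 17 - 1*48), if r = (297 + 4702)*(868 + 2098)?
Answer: -118616272/225 ≈ -5.2718e+5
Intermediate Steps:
T(N) = (5 + N)/(2*N) (T(N) = (5 + N)/((2*N)) = (5 + N)*(1/(2*N)) = (5 + N)/(2*N))
n(k, m) = -2*(-¾ + k)² (n(k, m) = -2*((½)*(5 - 2)/(-2) + k)² = -2*((½)*(-½)*3 + k)² = -2*(-¾ + k)²)
r = 14827034 (r = 4999*2966 = 14827034)
r/n(j(8, 11), 17 - 1*48) = 14827034/((-(-3 + 4*(-3))²/8)) = 14827034/((-(-3 - 12)²/8)) = 14827034/((-⅛*(-15)²)) = 14827034/((-⅛*225)) = 14827034/(-225/8) = 14827034*(-8/225) = -118616272/225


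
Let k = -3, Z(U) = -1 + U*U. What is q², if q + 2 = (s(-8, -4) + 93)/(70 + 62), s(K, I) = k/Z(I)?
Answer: 45796/27225 ≈ 1.6821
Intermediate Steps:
Z(U) = -1 + U²
s(K, I) = -3/(-1 + I²)
q = -214/165 (q = -2 + (-3/(-1 + (-4)²) + 93)/(70 + 62) = -2 + (-3/(-1 + 16) + 93)/132 = -2 + (-3/15 + 93)*(1/132) = -2 + (-3*1/15 + 93)*(1/132) = -2 + (-⅕ + 93)*(1/132) = -2 + (464/5)*(1/132) = -2 + 116/165 = -214/165 ≈ -1.2970)
q² = (-214/165)² = 45796/27225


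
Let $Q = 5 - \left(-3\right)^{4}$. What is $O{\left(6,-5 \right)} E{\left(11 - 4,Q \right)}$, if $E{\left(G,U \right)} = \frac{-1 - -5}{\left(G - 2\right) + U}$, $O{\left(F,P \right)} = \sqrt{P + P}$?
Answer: $- \frac{4 i \sqrt{10}}{71} \approx - 0.17816 i$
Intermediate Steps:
$Q = -76$ ($Q = 5 - 81 = -76$)
$O{\left(F,P \right)} = \sqrt{2} \sqrt{P}$ ($O{\left(F,P \right)} = \sqrt{2 P} = \sqrt{2} \sqrt{P}$)
$E{\left(G,U \right)} = \frac{4}{-2 + G + U}$ ($E{\left(G,U \right)} = \frac{-1 + 5}{\left(-2 + G\right) + U} = \frac{4}{-2 + G + U}$)
$O{\left(6,-5 \right)} E{\left(11 - 4,Q \right)} = \sqrt{2} \sqrt{-5} \frac{4}{-2 + \left(11 - 4\right) - 76} = \sqrt{2} i \sqrt{5} \frac{4}{-2 + 7 - 76} = i \sqrt{10} \frac{4}{-71} = i \sqrt{10} \cdot 4 \left(- \frac{1}{71}\right) = i \sqrt{10} \left(- \frac{4}{71}\right) = - \frac{4 i \sqrt{10}}{71}$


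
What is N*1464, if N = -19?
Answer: -27816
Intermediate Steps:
N*1464 = -19*1464 = -27816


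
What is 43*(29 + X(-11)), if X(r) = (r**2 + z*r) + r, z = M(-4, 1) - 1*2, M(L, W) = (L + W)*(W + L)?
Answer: 2666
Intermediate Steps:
M(L, W) = (L + W)**2 (M(L, W) = (L + W)*(L + W) = (L + W)**2)
z = 7 (z = (-4 + 1)**2 - 1*2 = (-3)**2 - 2 = 9 - 2 = 7)
X(r) = r**2 + 8*r (X(r) = (r**2 + 7*r) + r = r**2 + 8*r)
43*(29 + X(-11)) = 43*(29 - 11*(8 - 11)) = 43*(29 - 11*(-3)) = 43*(29 + 33) = 43*62 = 2666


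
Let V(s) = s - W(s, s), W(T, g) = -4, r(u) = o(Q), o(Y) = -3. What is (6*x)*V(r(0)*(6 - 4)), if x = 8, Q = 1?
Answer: -96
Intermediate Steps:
r(u) = -3
V(s) = 4 + s (V(s) = s - 1*(-4) = s + 4 = 4 + s)
(6*x)*V(r(0)*(6 - 4)) = (6*8)*(4 - 3*(6 - 4)) = 48*(4 - 3*2) = 48*(4 - 6) = 48*(-2) = -96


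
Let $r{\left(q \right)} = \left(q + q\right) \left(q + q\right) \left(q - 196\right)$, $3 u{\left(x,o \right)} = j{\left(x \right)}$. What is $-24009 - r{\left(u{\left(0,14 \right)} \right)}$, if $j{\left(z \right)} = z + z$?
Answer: $-24009$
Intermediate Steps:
$j{\left(z \right)} = 2 z$
$u{\left(x,o \right)} = \frac{2 x}{3}$
$r{\left(q \right)} = 4 q^{2} \left(-196 + q\right)$ ($r{\left(q \right)} = 2 q 2 q \left(-196 + q\right) = 4 q^{2} \left(-196 + q\right)$)
$-24009 - r{\left(u{\left(0,14 \right)} \right)} = -24009 - 4 \left(\frac{2}{3} \cdot 0\right)^{2} \left(-196 + \frac{2}{3} \cdot 0\right) = -24009 - 4 \cdot 0^{2} \left(-196 + 0\right) = -24009 - 4 \cdot 0 \left(-196\right) = -24009 - 0 = -24009 + 0 = -24009$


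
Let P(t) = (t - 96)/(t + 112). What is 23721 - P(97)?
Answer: 4957688/209 ≈ 23721.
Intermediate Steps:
P(t) = (-96 + t)/(112 + t)
23721 - P(97) = 23721 - (-96 + 97)/(112 + 97) = 23721 - 1/209 = 4957688/209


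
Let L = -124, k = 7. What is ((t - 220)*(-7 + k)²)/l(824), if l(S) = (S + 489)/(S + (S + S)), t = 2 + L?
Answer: 0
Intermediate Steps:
t = -122 (t = 2 - 124 = -122)
l(S) = (489 + S)/(3*S) (l(S) = (489 + S)/(S + 2*S) = (489 + S)/((3*S)) = (489 + S)*(1/(3*S)) = (489 + S)/(3*S))
((t - 220)*(-7 + k)²)/l(824) = ((-122 - 220)*(-7 + 7)²)/(((⅓)*(489 + 824)/824)) = (-342*0²)/(((⅓)*(1/824)*1313)) = (-342*0)/(1313/2472) = 0*(2472/1313) = 0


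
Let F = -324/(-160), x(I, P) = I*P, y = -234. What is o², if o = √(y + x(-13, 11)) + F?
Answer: -596639/1600 + 81*I*√377/20 ≈ -372.9 + 78.637*I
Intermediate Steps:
F = 81/40 (F = -324*(-1/160) = 81/40 ≈ 2.0250)
o = 81/40 + I*√377 (o = √(-234 - 13*11) + 81/40 = √(-234 - 143) + 81/40 = √(-377) + 81/40 = I*√377 + 81/40 = 81/40 + I*√377 ≈ 2.025 + 19.416*I)
o² = (81/40 + I*√377)²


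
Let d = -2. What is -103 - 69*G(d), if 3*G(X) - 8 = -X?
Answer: -333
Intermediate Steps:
G(X) = 8/3 - X/3 (G(X) = 8/3 + (-X)/3 = 8/3 - X/3)
-103 - 69*G(d) = -103 - 69*(8/3 - ⅓*(-2)) = -103 - 69*(8/3 + ⅔) = -103 - 69*10/3 = -103 - 230 = -333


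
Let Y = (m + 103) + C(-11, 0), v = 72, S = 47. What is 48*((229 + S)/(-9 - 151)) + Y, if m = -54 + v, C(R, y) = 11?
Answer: 246/5 ≈ 49.200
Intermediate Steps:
m = 18 (m = -54 + 72 = 18)
Y = 132 (Y = (18 + 103) + 11 = 121 + 11 = 132)
48*((229 + S)/(-9 - 151)) + Y = 48*((229 + 47)/(-9 - 151)) + 132 = 48*(276/(-160)) + 132 = 48*(276*(-1/160)) + 132 = 48*(-69/40) + 132 = -414/5 + 132 = 246/5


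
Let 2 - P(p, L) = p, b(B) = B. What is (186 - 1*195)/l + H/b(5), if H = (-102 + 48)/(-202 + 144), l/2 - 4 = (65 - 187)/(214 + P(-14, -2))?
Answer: -42843/38570 ≈ -1.1108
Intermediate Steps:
P(p, L) = 2 - p
l = 798/115 (l = 8 + 2*((65 - 187)/(214 + (2 - 1*(-14)))) = 8 + 2*(-122/(214 + (2 + 14))) = 8 + 2*(-122/(214 + 16)) = 8 + 2*(-122/230) = 8 + 2*(-122*1/230) = 8 + 2*(-61/115) = 8 - 122/115 = 798/115 ≈ 6.9391)
H = 27/29 (H = -54/(-58) = -54*(-1/58) = 27/29 ≈ 0.93103)
(186 - 1*195)/l + H/b(5) = (186 - 1*195)/(798/115) + (27/29)/5 = (186 - 195)*(115/798) + (27/29)*(⅕) = -9*115/798 + 27/145 = -345/266 + 27/145 = -42843/38570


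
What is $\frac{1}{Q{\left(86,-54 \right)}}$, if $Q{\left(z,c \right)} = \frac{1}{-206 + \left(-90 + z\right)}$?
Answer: $-210$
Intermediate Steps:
$Q{\left(z,c \right)} = \frac{1}{-296 + z}$
$\frac{1}{Q{\left(86,-54 \right)}} = \frac{1}{\frac{1}{-296 + 86}} = \frac{1}{\frac{1}{-210}} = \frac{1}{- \frac{1}{210}} = -210$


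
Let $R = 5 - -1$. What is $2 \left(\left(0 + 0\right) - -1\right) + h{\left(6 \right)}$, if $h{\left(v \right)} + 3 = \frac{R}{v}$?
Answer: $0$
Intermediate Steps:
$R = 6$ ($R = 5 + 1 = 6$)
$h{\left(v \right)} = -3 + \frac{6}{v}$
$2 \left(\left(0 + 0\right) - -1\right) + h{\left(6 \right)} = 2 \left(\left(0 + 0\right) - -1\right) - \left(3 - \frac{6}{6}\right) = 2 \left(0 + 1\right) + \left(-3 + 6 \cdot \frac{1}{6}\right) = 2 \cdot 1 + \left(-3 + 1\right) = 2 - 2 = 0$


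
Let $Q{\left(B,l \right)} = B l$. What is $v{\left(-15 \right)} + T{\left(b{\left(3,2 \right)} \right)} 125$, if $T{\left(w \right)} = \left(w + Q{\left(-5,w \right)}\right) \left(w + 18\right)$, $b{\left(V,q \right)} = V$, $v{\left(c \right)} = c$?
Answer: $-31515$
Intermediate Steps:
$T{\left(w \right)} = - 4 w \left(18 + w\right)$ ($T{\left(w \right)} = \left(w - 5 w\right) \left(w + 18\right) = - 4 w \left(18 + w\right)$)
$v{\left(-15 \right)} + T{\left(b{\left(3,2 \right)} \right)} 125 = -15 + 4 \cdot 3 \left(-18 - 3\right) 125 = -15 + 4 \cdot 3 \left(-21\right) 125 = -15 - 31500 = -31515$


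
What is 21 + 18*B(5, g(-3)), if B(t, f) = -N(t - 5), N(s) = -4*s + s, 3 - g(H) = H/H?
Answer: 21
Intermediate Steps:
g(H) = 2 (g(H) = 3 - H/H = 3 - 1*1 = 3 - 1 = 2)
N(s) = -3*s
B(t, f) = -15 + 3*t (B(t, f) = -(-3)*(t - 5) = -(-3)*(-5 + t) = -(15 - 3*t) = -15 + 3*t)
21 + 18*B(5, g(-3)) = 21 + 18*(-15 + 3*5) = 21 + 18*(-15 + 15) = 21 + 18*0 = 21 + 0 = 21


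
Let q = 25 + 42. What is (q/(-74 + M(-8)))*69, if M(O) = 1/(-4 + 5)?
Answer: -4623/73 ≈ -63.329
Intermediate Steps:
M(O) = 1 (M(O) = 1/1 = 1)
q = 67
(q/(-74 + M(-8)))*69 = (67/(-74 + 1))*69 = (67/(-73))*69 = (67*(-1/73))*69 = -67/73*69 = -4623/73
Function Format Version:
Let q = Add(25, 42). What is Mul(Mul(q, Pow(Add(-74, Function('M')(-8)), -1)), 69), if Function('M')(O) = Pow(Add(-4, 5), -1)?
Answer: Rational(-4623, 73) ≈ -63.329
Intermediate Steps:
Function('M')(O) = 1 (Function('M')(O) = Pow(1, -1) = 1)
q = 67
Mul(Mul(q, Pow(Add(-74, Function('M')(-8)), -1)), 69) = Mul(Mul(67, Pow(Add(-74, 1), -1)), 69) = Mul(Mul(67, Pow(-73, -1)), 69) = Mul(Mul(67, Rational(-1, 73)), 69) = Mul(Rational(-67, 73), 69) = Rational(-4623, 73)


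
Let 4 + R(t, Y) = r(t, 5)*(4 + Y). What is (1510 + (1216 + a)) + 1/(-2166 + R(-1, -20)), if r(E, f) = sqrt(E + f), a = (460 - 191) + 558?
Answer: 7823705/2202 ≈ 3553.0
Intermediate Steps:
a = 827 (a = 269 + 558 = 827)
R(t, Y) = -4 + sqrt(5 + t)*(4 + Y) (R(t, Y) = -4 + sqrt(t + 5)*(4 + Y) = -4 + sqrt(5 + t)*(4 + Y))
(1510 + (1216 + a)) + 1/(-2166 + R(-1, -20)) = (1510 + (1216 + 827)) + 1/(-2166 + (-4 + 4*sqrt(5 - 1) - 20*sqrt(5 - 1))) = (1510 + 2043) + 1/(-2166 + (-4 + 4*sqrt(4) - 20*sqrt(4))) = 3553 + 1/(-2166 + (-4 + 4*2 - 20*2)) = 3553 + 1/(-2166 + (-4 + 8 - 40)) = 3553 + 1/(-2166 - 36) = 3553 + 1/(-2202) = 3553 - 1/2202 = 7823705/2202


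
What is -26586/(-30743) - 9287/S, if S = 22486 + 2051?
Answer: 366830441/754340991 ≈ 0.48629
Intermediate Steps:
S = 24537
-26586/(-30743) - 9287/S = -26586/(-30743) - 9287/24537 = -26586*(-1/30743) - 9287*1/24537 = 26586/30743 - 9287/24537 = 366830441/754340991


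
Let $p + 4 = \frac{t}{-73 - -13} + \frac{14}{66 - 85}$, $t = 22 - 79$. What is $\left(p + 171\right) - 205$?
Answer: $- \frac{14359}{380} \approx -37.787$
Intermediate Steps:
$t = -57$
$p = - \frac{1439}{380}$ ($p = -4 - \left(- \frac{14}{66 - 85} + \frac{57}{-73 - -13}\right) = -4 - \left(\frac{14}{19} + \frac{57}{-73 + 13}\right) = -4 - \left(\frac{14}{19} + \frac{57}{-60}\right) = -4 - - \frac{81}{380} = -4 + \left(\frac{19}{20} - \frac{14}{19}\right) = -4 + \frac{81}{380} = - \frac{1439}{380} \approx -3.7868$)
$\left(p + 171\right) - 205 = \left(- \frac{1439}{380} + 171\right) - 205 = \frac{63541}{380} - 205 = - \frac{14359}{380}$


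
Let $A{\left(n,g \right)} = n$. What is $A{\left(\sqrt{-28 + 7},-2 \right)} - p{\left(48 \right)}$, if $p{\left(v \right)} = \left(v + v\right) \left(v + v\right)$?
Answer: $-9216 + i \sqrt{21} \approx -9216.0 + 4.5826 i$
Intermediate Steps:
$p{\left(v \right)} = 4 v^{2}$ ($p{\left(v \right)} = 2 v 2 v = 4 v^{2}$)
$A{\left(\sqrt{-28 + 7},-2 \right)} - p{\left(48 \right)} = \sqrt{-28 + 7} - 4 \cdot 48^{2} = \sqrt{-21} - 4 \cdot 2304 = i \sqrt{21} - 9216 = -9216 + i \sqrt{21}$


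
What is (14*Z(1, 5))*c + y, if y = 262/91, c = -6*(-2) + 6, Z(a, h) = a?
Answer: 23194/91 ≈ 254.88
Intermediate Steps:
c = 18 (c = 12 + 6 = 18)
y = 262/91 (y = 262*(1/91) = 262/91 ≈ 2.8791)
(14*Z(1, 5))*c + y = (14*1)*18 + 262/91 = 14*18 + 262/91 = 252 + 262/91 = 23194/91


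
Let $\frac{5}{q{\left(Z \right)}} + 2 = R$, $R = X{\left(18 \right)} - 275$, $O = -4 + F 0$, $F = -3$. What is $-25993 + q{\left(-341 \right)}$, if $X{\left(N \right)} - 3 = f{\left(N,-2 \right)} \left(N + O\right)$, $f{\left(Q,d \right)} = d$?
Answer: $- \frac{7849891}{302} \approx -25993.0$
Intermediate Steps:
$O = -4$ ($O = -4 - 0 = -4 + 0 = -4$)
$X{\left(N \right)} = 11 - 2 N$ ($X{\left(N \right)} = 3 - 2 \left(N - 4\right) = 3 - 2 \left(-4 + N\right) = 3 - \left(-8 + 2 N\right) = 11 - 2 N$)
$R = -300$ ($R = \left(11 - 36\right) - 275 = -25 - 275 = -300$)
$q{\left(Z \right)} = - \frac{5}{302}$ ($q{\left(Z \right)} = \frac{5}{-2 - 300} = \frac{5}{-302} = 5 \left(- \frac{1}{302}\right) = - \frac{5}{302}$)
$-25993 + q{\left(-341 \right)} = -25993 - \frac{5}{302} = - \frac{7849891}{302}$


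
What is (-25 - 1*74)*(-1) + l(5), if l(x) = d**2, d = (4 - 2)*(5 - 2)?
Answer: 135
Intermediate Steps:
d = 6 (d = 2*3 = 6)
l(x) = 36 (l(x) = 6**2 = 36)
(-25 - 1*74)*(-1) + l(5) = (-25 - 1*74)*(-1) + 36 = (-25 - 74)*(-1) + 36 = -99*(-1) + 36 = 99 + 36 = 135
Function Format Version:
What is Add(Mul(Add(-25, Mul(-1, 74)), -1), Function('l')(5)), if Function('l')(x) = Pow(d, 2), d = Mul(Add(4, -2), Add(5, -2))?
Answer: 135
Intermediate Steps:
d = 6 (d = Mul(2, 3) = 6)
Function('l')(x) = 36 (Function('l')(x) = Pow(6, 2) = 36)
Add(Mul(Add(-25, Mul(-1, 74)), -1), Function('l')(5)) = Add(Mul(Add(-25, Mul(-1, 74)), -1), 36) = Add(Mul(Add(-25, -74), -1), 36) = Add(Mul(-99, -1), 36) = Add(99, 36) = 135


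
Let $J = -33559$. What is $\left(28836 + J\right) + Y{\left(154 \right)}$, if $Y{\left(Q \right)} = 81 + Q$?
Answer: $-4488$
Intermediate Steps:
$\left(28836 + J\right) + Y{\left(154 \right)} = \left(28836 - 33559\right) + \left(81 + 154\right) = -4723 + 235 = -4488$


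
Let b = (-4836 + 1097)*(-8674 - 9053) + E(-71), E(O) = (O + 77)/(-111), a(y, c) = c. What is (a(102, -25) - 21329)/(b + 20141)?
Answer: -131683/408858596 ≈ -0.00032207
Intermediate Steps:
E(O) = -77/111 - O/111 (E(O) = (77 + O)*(-1/111) = -77/111 - O/111)
b = 2452406359/37 (b = (-4836 + 1097)*(-8674 - 9053) + (-77/111 - 1/111*(-71)) = -3739*(-17727) + (-77/111 + 71/111) = 66281253 - 2/37 = 2452406359/37 ≈ 6.6281e+7)
(a(102, -25) - 21329)/(b + 20141) = (-25 - 21329)/(2452406359/37 + 20141) = -21354/2453151576/37 = -21354*37/2453151576 = -131683/408858596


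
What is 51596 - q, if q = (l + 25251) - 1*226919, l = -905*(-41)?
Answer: 216159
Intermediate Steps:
l = 37105
q = -164563 (q = (37105 + 25251) - 1*226919 = 62356 - 226919 = -164563)
51596 - q = 51596 - 1*(-164563) = 51596 + 164563 = 216159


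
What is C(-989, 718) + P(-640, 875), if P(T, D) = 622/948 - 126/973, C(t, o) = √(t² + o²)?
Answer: 34697/65886 + √1493645 ≈ 1222.7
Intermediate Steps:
C(t, o) = √(o² + t²)
P(T, D) = 34697/65886 (P(T, D) = 622*(1/948) - 126*1/973 = 311/474 - 18/139 = 34697/65886)
C(-989, 718) + P(-640, 875) = √(718² + (-989)²) + 34697/65886 = √(515524 + 978121) + 34697/65886 = √1493645 + 34697/65886 = 34697/65886 + √1493645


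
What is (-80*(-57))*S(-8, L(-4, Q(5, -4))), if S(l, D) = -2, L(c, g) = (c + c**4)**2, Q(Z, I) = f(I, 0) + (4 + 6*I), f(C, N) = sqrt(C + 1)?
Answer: -9120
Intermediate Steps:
f(C, N) = sqrt(1 + C)
Q(Z, I) = 4 + sqrt(1 + I) + 6*I (Q(Z, I) = sqrt(1 + I) + (4 + 6*I) = 4 + sqrt(1 + I) + 6*I)
(-80*(-57))*S(-8, L(-4, Q(5, -4))) = -80*(-57)*(-2) = 4560*(-2) = -9120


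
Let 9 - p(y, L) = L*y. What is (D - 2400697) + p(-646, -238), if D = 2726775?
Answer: 172339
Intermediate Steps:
p(y, L) = 9 - L*y
(D - 2400697) + p(-646, -238) = (2726775 - 2400697) + (9 - 1*(-238)*(-646)) = 326078 + (9 - 153748) = 326078 - 153739 = 172339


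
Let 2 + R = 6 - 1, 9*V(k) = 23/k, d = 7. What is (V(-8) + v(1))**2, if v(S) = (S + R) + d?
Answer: 591361/5184 ≈ 114.07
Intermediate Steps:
V(k) = 23/(9*k) (V(k) = (23/k)/9 = 23/(9*k))
R = 3 (R = -2 + (6 - 1) = -2 + 5 = 3)
v(S) = 10 + S (v(S) = (S + 3) + 7 = (3 + S) + 7 = 10 + S)
(V(-8) + v(1))**2 = ((23/9)/(-8) + (10 + 1))**2 = ((23/9)*(-1/8) + 11)**2 = (-23/72 + 11)**2 = (769/72)**2 = 591361/5184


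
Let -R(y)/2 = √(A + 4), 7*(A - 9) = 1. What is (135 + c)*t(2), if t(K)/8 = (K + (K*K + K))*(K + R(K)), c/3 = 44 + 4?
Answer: 35712 - 71424*√161/7 ≈ -93755.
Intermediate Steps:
A = 64/7 (A = 9 + (⅐)*1 = 9 + ⅐ = 64/7 ≈ 9.1429)
R(y) = -4*√161/7 (R(y) = -2*√(64/7 + 4) = -4*√161/7)
c = 144 (c = 3*(44 + 4) = 3*48 = 144)
t(K) = 8*(K - 4*√161/7)*(K² + 2*K) (t(K) = 8*((K + (K*K + K))*(K - 4*√161/7)) = 8*((K + (K² + K))*(K - 4*√161/7)) = 8*((K + (K + K²))*(K - 4*√161/7)) = 8*((K² + 2*K)*(K - 4*√161/7)) = 8*((K - 4*√161/7)*(K² + 2*K)) = 8*(K - 4*√161/7)*(K² + 2*K))
(135 + c)*t(2) = (135 + 144)*((8/7)*2*(-8*√161 + 7*2² + 14*2 - 4*2*√161)) = 279*((8/7)*2*(-8*√161 + 7*4 + 28 - 8*√161)) = 279*((8/7)*2*(-8*√161 + 28 + 28 - 8*√161)) = 279*((8/7)*2*(56 - 16*√161)) = 279*(128 - 256*√161/7) = 35712 - 71424*√161/7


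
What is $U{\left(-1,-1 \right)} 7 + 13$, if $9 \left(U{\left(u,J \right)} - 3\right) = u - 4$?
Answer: $\frac{271}{9} \approx 30.111$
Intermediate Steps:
$U{\left(u,J \right)} = \frac{23}{9} + \frac{u}{9}$ ($U{\left(u,J \right)} = 3 + \frac{u - 4}{9} = 3 + \frac{-4 + u}{9} = 3 + \left(- \frac{4}{9} + \frac{u}{9}\right) = \frac{23}{9} + \frac{u}{9}$)
$U{\left(-1,-1 \right)} 7 + 13 = \left(\frac{23}{9} + \frac{1}{9} \left(-1\right)\right) 7 + 13 = \left(\frac{23}{9} - \frac{1}{9}\right) 7 + 13 = \frac{22}{9} \cdot 7 + 13 = \frac{154}{9} + 13 = \frac{271}{9}$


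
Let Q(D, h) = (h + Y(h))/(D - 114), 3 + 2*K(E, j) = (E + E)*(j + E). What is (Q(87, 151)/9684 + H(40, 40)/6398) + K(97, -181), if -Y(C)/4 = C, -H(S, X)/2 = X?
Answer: -2272181755769/278812044 ≈ -8149.5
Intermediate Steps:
H(S, X) = -2*X
K(E, j) = -3/2 + E*(E + j) (K(E, j) = -3/2 + ((E + E)*(j + E))/2 = -3/2 + ((2*E)*(E + j))/2 = -3/2 + (2*E*(E + j))/2 = -3/2 + E*(E + j))
Y(C) = -4*C
Q(D, h) = -3*h/(-114 + D) (Q(D, h) = (h - 4*h)/(D - 114) = (-3*h)/(-114 + D) = -3*h/(-114 + D))
(Q(87, 151)/9684 + H(40, 40)/6398) + K(97, -181) = (-3*151/(-114 + 87)/9684 - 2*40/6398) + (-3/2 + 97² + 97*(-181)) = (-3*151/(-27)*(1/9684) - 80*1/6398) + (-3/2 + 9409 - 17557) = (-3*151*(-1/27)*(1/9684) - 40/3199) - 16299/2 = ((151/9)*(1/9684) - 40/3199) - 16299/2 = (151/87156 - 40/3199) - 16299/2 = -3003191/278812044 - 16299/2 = -2272181755769/278812044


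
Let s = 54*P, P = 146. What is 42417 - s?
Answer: 34533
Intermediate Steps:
s = 7884 (s = 54*146 = 7884)
42417 - s = 42417 - 1*7884 = 42417 - 7884 = 34533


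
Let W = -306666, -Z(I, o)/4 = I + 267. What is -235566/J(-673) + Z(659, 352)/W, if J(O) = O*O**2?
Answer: 600648935362/46739151666261 ≈ 0.012851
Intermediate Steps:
Z(I, o) = -1068 - 4*I (Z(I, o) = -4*(I + 267) = -4*(267 + I) = -1068 - 4*I)
J(O) = O**3
-235566/J(-673) + Z(659, 352)/W = -235566/((-673)**3) + (-1068 - 4*659)/(-306666) = -235566/(-304821217) + (-1068 - 2636)*(-1/306666) = -235566*(-1/304821217) - 3704*(-1/306666) = 235566/304821217 + 1852/153333 = 600648935362/46739151666261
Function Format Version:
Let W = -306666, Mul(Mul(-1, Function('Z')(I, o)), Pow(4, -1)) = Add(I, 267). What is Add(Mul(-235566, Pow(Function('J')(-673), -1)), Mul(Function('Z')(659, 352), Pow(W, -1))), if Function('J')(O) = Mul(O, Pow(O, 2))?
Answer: Rational(600648935362, 46739151666261) ≈ 0.012851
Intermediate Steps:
Function('Z')(I, o) = Add(-1068, Mul(-4, I)) (Function('Z')(I, o) = Mul(-4, Add(I, 267)) = Mul(-4, Add(267, I)) = Add(-1068, Mul(-4, I)))
Function('J')(O) = Pow(O, 3)
Add(Mul(-235566, Pow(Function('J')(-673), -1)), Mul(Function('Z')(659, 352), Pow(W, -1))) = Add(Mul(-235566, Pow(Pow(-673, 3), -1)), Mul(Add(-1068, Mul(-4, 659)), Pow(-306666, -1))) = Add(Mul(-235566, Pow(-304821217, -1)), Mul(Add(-1068, -2636), Rational(-1, 306666))) = Add(Mul(-235566, Rational(-1, 304821217)), Mul(-3704, Rational(-1, 306666))) = Add(Rational(235566, 304821217), Rational(1852, 153333)) = Rational(600648935362, 46739151666261)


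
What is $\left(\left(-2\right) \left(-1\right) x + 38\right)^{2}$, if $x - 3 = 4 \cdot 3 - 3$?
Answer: $3844$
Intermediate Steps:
$x = 12$ ($x = 3 + \left(4 \cdot 3 - 3\right) = 3 + \left(12 - 3\right) = 3 + 9 = 12$)
$\left(\left(-2\right) \left(-1\right) x + 38\right)^{2} = \left(\left(-2\right) \left(-1\right) 12 + 38\right)^{2} = \left(2 \cdot 12 + 38\right)^{2} = \left(24 + 38\right)^{2} = 62^{2} = 3844$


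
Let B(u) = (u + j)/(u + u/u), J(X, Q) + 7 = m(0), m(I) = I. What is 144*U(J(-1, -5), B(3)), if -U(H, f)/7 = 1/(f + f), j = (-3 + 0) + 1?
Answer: -2016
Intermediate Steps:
J(X, Q) = -7 (J(X, Q) = -7 + 0 = -7)
j = -2 (j = -3 + 1 = -2)
B(u) = (-2 + u)/(1 + u) (B(u) = (u - 2)/(u + u/u) = (-2 + u)/(u + 1) = (-2 + u)/(1 + u))
U(H, f) = -7/(2*f) (U(H, f) = -7/(f + f) = -7*1/(2*f) = -7/(2*f))
144*U(J(-1, -5), B(3)) = 144*(-7*(1 + 3)/(-2 + 3)/2) = 144*(-7/(2*(1/4))) = 144*(-7/(2*((¼)*1))) = 144*(-7/(2*¼)) = 144*(-7/2*4) = 144*(-14) = -2016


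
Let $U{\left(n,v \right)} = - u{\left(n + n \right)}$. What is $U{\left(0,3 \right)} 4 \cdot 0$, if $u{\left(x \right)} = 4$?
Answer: $0$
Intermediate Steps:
$U{\left(n,v \right)} = -4$ ($U{\left(n,v \right)} = \left(-1\right) 4 = -4$)
$U{\left(0,3 \right)} 4 \cdot 0 = \left(-4\right) 4 \cdot 0 = \left(-16\right) 0 = 0$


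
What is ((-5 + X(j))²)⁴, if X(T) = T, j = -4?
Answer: 43046721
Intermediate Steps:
((-5 + X(j))²)⁴ = ((-5 - 4)²)⁴ = ((-9)²)⁴ = 81⁴ = 43046721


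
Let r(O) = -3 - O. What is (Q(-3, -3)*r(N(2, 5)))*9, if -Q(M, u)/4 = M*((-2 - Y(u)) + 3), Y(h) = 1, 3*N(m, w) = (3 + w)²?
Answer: 0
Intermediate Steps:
N(m, w) = (3 + w)²/3
Q(M, u) = 0 (Q(M, u) = -4*M*((-2 - 1*1) + 3) = -4*M*((-2 - 1) + 3) = -4*M*(-3 + 3) = -4*M*0 = -4*0 = 0)
(Q(-3, -3)*r(N(2, 5)))*9 = (0*(-3 - (3 + 5)²/3))*9 = (0*(-3 - 8²/3))*9 = (0*(-3 - 64/3))*9 = (0*(-73/3))*9 = 0*9 = 0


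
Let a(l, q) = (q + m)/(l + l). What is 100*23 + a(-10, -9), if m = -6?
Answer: 9203/4 ≈ 2300.8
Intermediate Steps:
a(l, q) = (-6 + q)/(2*l) (a(l, q) = (q - 6)/(l + l) = (-6 + q)/((2*l)) = (-6 + q)*(1/(2*l)) = (-6 + q)/(2*l))
100*23 + a(-10, -9) = 100*23 + (1/2)*(-6 - 9)/(-10) = 2300 + (1/2)*(-1/10)*(-15) = 2300 + 3/4 = 9203/4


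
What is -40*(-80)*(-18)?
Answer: -57600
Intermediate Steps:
-40*(-80)*(-18) = 3200*(-18) = -57600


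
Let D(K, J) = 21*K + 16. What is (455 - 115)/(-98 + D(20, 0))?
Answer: 170/169 ≈ 1.0059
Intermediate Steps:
D(K, J) = 16 + 21*K
(455 - 115)/(-98 + D(20, 0)) = (455 - 115)/(-98 + (16 + 21*20)) = 340/(-98 + (16 + 420)) = 340/(-98 + 436) = 340/338 = 340*(1/338) = 170/169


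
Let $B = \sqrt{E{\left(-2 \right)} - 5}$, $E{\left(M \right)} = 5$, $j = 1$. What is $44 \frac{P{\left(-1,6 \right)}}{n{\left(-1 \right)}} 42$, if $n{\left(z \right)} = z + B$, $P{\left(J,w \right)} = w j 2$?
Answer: $-22176$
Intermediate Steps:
$P{\left(J,w \right)} = 2 w$ ($P{\left(J,w \right)} = w 1 \cdot 2 = w 2 = 2 w$)
$B = 0$ ($B = \sqrt{5 - 5} = \sqrt{0} = 0$)
$n{\left(z \right)} = z$ ($n{\left(z \right)} = z + 0 = z$)
$44 \frac{P{\left(-1,6 \right)}}{n{\left(-1 \right)}} 42 = 44 \frac{2 \cdot 6}{-1} \cdot 42 = 44 \cdot 12 \left(-1\right) 42 = 44 \left(-12\right) 42 = \left(-528\right) 42 = -22176$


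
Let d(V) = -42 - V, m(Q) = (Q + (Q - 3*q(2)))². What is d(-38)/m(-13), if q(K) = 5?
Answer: -4/1681 ≈ -0.0023795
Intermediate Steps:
m(Q) = (-15 + 2*Q)² (m(Q) = (Q + (Q - 3*5))² = (Q + (Q - 15))² = (Q + (-15 + Q))² = (-15 + 2*Q)²)
d(-38)/m(-13) = (-42 - 1*(-38))/((-15 + 2*(-13))²) = (-42 + 38)/((-15 - 26)²) = -4/((-41)²) = -4/1681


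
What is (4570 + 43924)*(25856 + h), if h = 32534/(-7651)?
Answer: 9591711766668/7651 ≈ 1.2537e+9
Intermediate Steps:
h = -32534/7651 (h = 32534*(-1/7651) = -32534/7651 ≈ -4.2523)
(4570 + 43924)*(25856 + h) = (4570 + 43924)*(25856 - 32534/7651) = 48494*(197791722/7651) = 9591711766668/7651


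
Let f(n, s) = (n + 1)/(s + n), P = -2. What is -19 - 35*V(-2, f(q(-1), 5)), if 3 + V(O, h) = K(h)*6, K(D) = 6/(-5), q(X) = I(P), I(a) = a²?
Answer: 338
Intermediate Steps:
q(X) = 4 (q(X) = (-2)² = 4)
f(n, s) = (1 + n)/(n + s)
K(D) = -6/5 (K(D) = 6*(-⅕) = -6/5)
V(O, h) = -51/5 (V(O, h) = -3 - 6/5*6 = -3 - 36/5 = -51/5)
-19 - 35*V(-2, f(q(-1), 5)) = -19 - 35*(-51/5) = -19 + 357 = 338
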